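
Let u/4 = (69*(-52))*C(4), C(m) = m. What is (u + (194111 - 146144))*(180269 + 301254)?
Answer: -4546058643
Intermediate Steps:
u = -57408 (u = 4*((69*(-52))*4) = 4*(-3588*4) = 4*(-14352) = -57408)
(u + (194111 - 146144))*(180269 + 301254) = (-57408 + (194111 - 146144))*(180269 + 301254) = (-57408 + 47967)*481523 = -9441*481523 = -4546058643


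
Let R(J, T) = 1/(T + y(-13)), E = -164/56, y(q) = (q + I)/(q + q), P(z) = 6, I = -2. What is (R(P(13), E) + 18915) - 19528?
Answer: -131273/214 ≈ -613.42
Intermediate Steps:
y(q) = (-2 + q)/(2*q) (y(q) = (q - 2)/(q + q) = (-2 + q)/((2*q)) = (-2 + q)*(1/(2*q)) = (-2 + q)/(2*q))
E = -41/14 (E = -164*1/56 = -41/14 ≈ -2.9286)
R(J, T) = 1/(15/26 + T) (R(J, T) = 1/(T + (1/2)*(-2 - 13)/(-13)) = 1/(T + (1/2)*(-1/13)*(-15)) = 1/(T + 15/26) = 1/(15/26 + T))
(R(P(13), E) + 18915) - 19528 = (26/(15 + 26*(-41/14)) + 18915) - 19528 = (26/(15 - 533/7) + 18915) - 19528 = (26/(-428/7) + 18915) - 19528 = (26*(-7/428) + 18915) - 19528 = (-91/214 + 18915) - 19528 = 4047719/214 - 19528 = -131273/214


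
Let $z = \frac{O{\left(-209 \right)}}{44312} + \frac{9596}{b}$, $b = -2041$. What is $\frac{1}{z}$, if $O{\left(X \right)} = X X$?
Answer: $- \frac{90440792}{336065031} \approx -0.26912$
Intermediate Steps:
$O{\left(X \right)} = X^{2}$
$z = - \frac{336065031}{90440792}$ ($z = \frac{\left(-209\right)^{2}}{44312} + \frac{9596}{-2041} = 43681 \cdot \frac{1}{44312} + 9596 \left(- \frac{1}{2041}\right) = \frac{43681}{44312} - \frac{9596}{2041} = - \frac{336065031}{90440792} \approx -3.7159$)
$\frac{1}{z} = \frac{1}{- \frac{336065031}{90440792}} = - \frac{90440792}{336065031}$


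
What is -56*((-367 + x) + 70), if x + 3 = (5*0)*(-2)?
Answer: 16800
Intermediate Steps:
x = -3 (x = -3 + (5*0)*(-2) = -3 + 0*(-2) = -3 + 0 = -3)
-56*((-367 + x) + 70) = -56*((-367 - 3) + 70) = -56*(-370 + 70) = -56*(-300) = 16800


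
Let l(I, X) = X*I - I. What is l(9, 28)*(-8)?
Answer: -1944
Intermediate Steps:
l(I, X) = -I + I*X (l(I, X) = I*X - I = -I + I*X)
l(9, 28)*(-8) = (9*(-1 + 28))*(-8) = (9*27)*(-8) = 243*(-8) = -1944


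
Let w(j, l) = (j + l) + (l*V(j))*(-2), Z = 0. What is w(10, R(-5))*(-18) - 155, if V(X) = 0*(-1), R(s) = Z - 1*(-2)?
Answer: -371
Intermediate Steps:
R(s) = 2 (R(s) = 0 - 1*(-2) = 0 + 2 = 2)
V(X) = 0
w(j, l) = j + l (w(j, l) = (j + l) + (l*0)*(-2) = (j + l) + 0*(-2) = (j + l) + 0 = j + l)
w(10, R(-5))*(-18) - 155 = (10 + 2)*(-18) - 155 = 12*(-18) - 155 = -216 - 155 = -371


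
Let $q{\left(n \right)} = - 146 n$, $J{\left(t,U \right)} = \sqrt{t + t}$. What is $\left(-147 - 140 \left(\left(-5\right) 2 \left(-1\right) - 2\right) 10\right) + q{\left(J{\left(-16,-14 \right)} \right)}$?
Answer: $-11347 - 584 i \sqrt{2} \approx -11347.0 - 825.9 i$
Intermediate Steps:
$J{\left(t,U \right)} = \sqrt{2} \sqrt{t}$ ($J{\left(t,U \right)} = \sqrt{2 t} = \sqrt{2} \sqrt{t}$)
$\left(-147 - 140 \left(\left(-5\right) 2 \left(-1\right) - 2\right) 10\right) + q{\left(J{\left(-16,-14 \right)} \right)} = \left(-147 - 140 \left(\left(-5\right) 2 \left(-1\right) - 2\right) 10\right) - 146 \sqrt{2} \sqrt{-16} = \left(-147 - 140 \left(\left(-10\right) \left(-1\right) - 2\right) 10\right) - 146 \sqrt{2} \cdot 4 i = \left(-147 - 140 \left(10 - 2\right) 10\right) - 146 \cdot 4 i \sqrt{2} = \left(-147 - 140 \cdot 8 \cdot 10\right) - 584 i \sqrt{2} = \left(-147 - 11200\right) - 584 i \sqrt{2} = -11347 - 584 i \sqrt{2}$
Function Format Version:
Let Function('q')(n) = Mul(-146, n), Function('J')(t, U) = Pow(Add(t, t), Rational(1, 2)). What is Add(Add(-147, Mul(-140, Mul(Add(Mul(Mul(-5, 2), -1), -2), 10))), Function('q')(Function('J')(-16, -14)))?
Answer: Add(-11347, Mul(-584, I, Pow(2, Rational(1, 2)))) ≈ Add(-11347., Mul(-825.90, I))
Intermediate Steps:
Function('J')(t, U) = Mul(Pow(2, Rational(1, 2)), Pow(t, Rational(1, 2))) (Function('J')(t, U) = Pow(Mul(2, t), Rational(1, 2)) = Mul(Pow(2, Rational(1, 2)), Pow(t, Rational(1, 2))))
Add(Add(-147, Mul(-140, Mul(Add(Mul(Mul(-5, 2), -1), -2), 10))), Function('q')(Function('J')(-16, -14))) = Add(Add(-147, Mul(-140, Mul(Add(Mul(Mul(-5, 2), -1), -2), 10))), Mul(-146, Mul(Pow(2, Rational(1, 2)), Pow(-16, Rational(1, 2))))) = Add(Add(-147, Mul(-140, Mul(Add(Mul(-10, -1), -2), 10))), Mul(-146, Mul(Pow(2, Rational(1, 2)), Mul(4, I)))) = Add(Add(-147, Mul(-140, Mul(Add(10, -2), 10))), Mul(-146, Mul(4, I, Pow(2, Rational(1, 2))))) = Add(Add(-147, Mul(-140, Mul(8, 10))), Mul(-584, I, Pow(2, Rational(1, 2)))) = Add(Add(-147, Mul(-140, 80)), Mul(-584, I, Pow(2, Rational(1, 2)))) = Add(Add(-147, -11200), Mul(-584, I, Pow(2, Rational(1, 2)))) = Add(-11347, Mul(-584, I, Pow(2, Rational(1, 2))))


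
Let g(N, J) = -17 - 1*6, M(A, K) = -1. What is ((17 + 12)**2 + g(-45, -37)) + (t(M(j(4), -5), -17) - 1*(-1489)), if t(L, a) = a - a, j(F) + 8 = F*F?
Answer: 2307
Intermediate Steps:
j(F) = -8 + F**2 (j(F) = -8 + F*F = -8 + F**2)
t(L, a) = 0
g(N, J) = -23 (g(N, J) = -17 - 6 = -23)
((17 + 12)**2 + g(-45, -37)) + (t(M(j(4), -5), -17) - 1*(-1489)) = ((17 + 12)**2 - 23) + (0 - 1*(-1489)) = (29**2 - 23) + (0 + 1489) = (841 - 23) + 1489 = 818 + 1489 = 2307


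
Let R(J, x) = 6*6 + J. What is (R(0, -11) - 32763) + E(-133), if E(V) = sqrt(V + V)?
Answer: -32727 + I*sqrt(266) ≈ -32727.0 + 16.31*I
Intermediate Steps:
R(J, x) = 36 + J
E(V) = sqrt(2)*sqrt(V) (E(V) = sqrt(2*V) = sqrt(2)*sqrt(V))
(R(0, -11) - 32763) + E(-133) = ((36 + 0) - 32763) + sqrt(2)*sqrt(-133) = (36 - 32763) + sqrt(2)*(I*sqrt(133)) = -32727 + I*sqrt(266)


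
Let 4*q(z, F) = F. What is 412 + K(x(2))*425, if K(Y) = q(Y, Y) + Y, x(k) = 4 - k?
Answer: 2949/2 ≈ 1474.5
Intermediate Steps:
q(z, F) = F/4
K(Y) = 5*Y/4 (K(Y) = Y/4 + Y = 5*Y/4)
412 + K(x(2))*425 = 412 + (5*(4 - 1*2)/4)*425 = 412 + (5*(4 - 2)/4)*425 = 412 + ((5/4)*2)*425 = 412 + (5/2)*425 = 412 + 2125/2 = 2949/2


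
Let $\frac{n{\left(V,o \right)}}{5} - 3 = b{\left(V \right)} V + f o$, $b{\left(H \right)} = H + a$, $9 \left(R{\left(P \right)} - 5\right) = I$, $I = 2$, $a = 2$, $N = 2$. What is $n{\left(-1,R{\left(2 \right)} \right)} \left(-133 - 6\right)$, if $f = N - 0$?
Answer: $- \frac{77840}{9} \approx -8648.9$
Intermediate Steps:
$f = 2$ ($f = 2 - 0 = 2 + 0 = 2$)
$R{\left(P \right)} = \frac{47}{9}$ ($R{\left(P \right)} = 5 + \frac{1}{9} \cdot 2 = 5 + \frac{2}{9} = \frac{47}{9}$)
$b{\left(H \right)} = 2 + H$ ($b{\left(H \right)} = H + 2 = 2 + H$)
$n{\left(V,o \right)} = 15 + 10 o + 5 V \left(2 + V\right)$ ($n{\left(V,o \right)} = 15 + 5 \left(\left(2 + V\right) V + 2 o\right) = 15 + 5 \left(V \left(2 + V\right) + 2 o\right) = 15 + 5 \left(2 o + V \left(2 + V\right)\right) = 15 + \left(10 o + 5 V \left(2 + V\right)\right) = 15 + 10 o + 5 V \left(2 + V\right)$)
$n{\left(-1,R{\left(2 \right)} \right)} \left(-133 - 6\right) = \left(15 + 10 \cdot \frac{47}{9} + 5 \left(-1\right) \left(2 - 1\right)\right) \left(-133 - 6\right) = \left(15 + \frac{470}{9} + 5 \left(-1\right) 1\right) \left(-139\right) = \left(15 + \frac{470}{9} - 5\right) \left(-139\right) = \frac{560}{9} \left(-139\right) = - \frac{77840}{9}$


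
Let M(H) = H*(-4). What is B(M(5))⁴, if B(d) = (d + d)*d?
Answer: 409600000000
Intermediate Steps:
M(H) = -4*H
B(d) = 2*d² (B(d) = (2*d)*d = 2*d²)
B(M(5))⁴ = (2*(-4*5)²)⁴ = (2*(-20)²)⁴ = (2*400)⁴ = 800⁴ = 409600000000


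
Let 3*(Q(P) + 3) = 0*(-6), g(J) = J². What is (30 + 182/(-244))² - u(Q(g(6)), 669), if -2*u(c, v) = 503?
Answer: 16481087/14884 ≈ 1107.3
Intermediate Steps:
Q(P) = -3 (Q(P) = -3 + (0*(-6))/3 = -3 + (⅓)*0 = -3 + 0 = -3)
u(c, v) = -503/2 (u(c, v) = -½*503 = -503/2)
(30 + 182/(-244))² - u(Q(g(6)), 669) = (30 + 182/(-244))² - 1*(-503/2) = (30 + 182*(-1/244))² + 503/2 = (30 - 91/122)² + 503/2 = (3569/122)² + 503/2 = 12737761/14884 + 503/2 = 16481087/14884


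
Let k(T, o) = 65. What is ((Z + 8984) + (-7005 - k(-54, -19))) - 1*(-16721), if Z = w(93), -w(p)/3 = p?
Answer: 18356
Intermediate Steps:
w(p) = -3*p
Z = -279 (Z = -3*93 = -279)
((Z + 8984) + (-7005 - k(-54, -19))) - 1*(-16721) = ((-279 + 8984) + (-7005 - 1*65)) - 1*(-16721) = (8705 + (-7005 - 65)) + 16721 = (8705 - 7070) + 16721 = 1635 + 16721 = 18356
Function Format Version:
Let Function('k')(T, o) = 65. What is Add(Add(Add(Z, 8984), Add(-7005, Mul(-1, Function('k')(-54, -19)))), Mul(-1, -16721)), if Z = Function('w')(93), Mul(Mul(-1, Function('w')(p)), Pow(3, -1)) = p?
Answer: 18356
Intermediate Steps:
Function('w')(p) = Mul(-3, p)
Z = -279 (Z = Mul(-3, 93) = -279)
Add(Add(Add(Z, 8984), Add(-7005, Mul(-1, Function('k')(-54, -19)))), Mul(-1, -16721)) = Add(Add(Add(-279, 8984), Add(-7005, Mul(-1, 65))), Mul(-1, -16721)) = Add(Add(8705, Add(-7005, -65)), 16721) = Add(Add(8705, -7070), 16721) = Add(1635, 16721) = 18356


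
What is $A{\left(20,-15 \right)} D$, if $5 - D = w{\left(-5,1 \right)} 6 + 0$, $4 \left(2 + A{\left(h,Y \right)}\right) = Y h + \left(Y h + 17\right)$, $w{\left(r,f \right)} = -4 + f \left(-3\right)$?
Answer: $- \frac{27777}{4} \approx -6944.3$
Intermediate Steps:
$w{\left(r,f \right)} = -4 - 3 f$
$A{\left(h,Y \right)} = \frac{9}{4} + \frac{Y h}{2}$ ($A{\left(h,Y \right)} = -2 + \frac{Y h + \left(Y h + 17\right)}{4} = -2 + \frac{Y h + \left(17 + Y h\right)}{4} = -2 + \frac{17 + 2 Y h}{4} = -2 + \left(\frac{17}{4} + \frac{Y h}{2}\right) = \frac{9}{4} + \frac{Y h}{2}$)
$D = 47$ ($D = 5 - \left(\left(-4 - 3\right) 6 + 0\right) = 5 - \left(\left(-7\right) 6 + 0\right) = 5 - \left(-42 + 0\right) = 5 - -42 = 5 + 42 = 47$)
$A{\left(20,-15 \right)} D = \left(\frac{9}{4} + \frac{1}{2} \left(-15\right) 20\right) 47 = \left(\frac{9}{4} - 150\right) 47 = \left(- \frac{591}{4}\right) 47 = - \frac{27777}{4}$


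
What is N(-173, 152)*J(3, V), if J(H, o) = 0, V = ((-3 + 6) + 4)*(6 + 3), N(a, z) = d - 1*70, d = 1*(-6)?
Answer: 0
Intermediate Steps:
d = -6
N(a, z) = -76 (N(a, z) = -6 - 1*70 = -6 - 70 = -76)
V = 63 (V = (3 + 4)*9 = 7*9 = 63)
N(-173, 152)*J(3, V) = -76*0 = 0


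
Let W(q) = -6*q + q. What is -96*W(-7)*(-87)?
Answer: 292320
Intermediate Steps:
W(q) = -5*q
-96*W(-7)*(-87) = -(-480)*(-7)*(-87) = -96*35*(-87) = -3360*(-87) = 292320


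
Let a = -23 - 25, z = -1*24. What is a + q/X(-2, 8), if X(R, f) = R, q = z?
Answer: -36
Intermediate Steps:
z = -24
q = -24
a = -48
a + q/X(-2, 8) = -48 - 24/(-2) = -48 - 24*(-½) = -48 + 12 = -36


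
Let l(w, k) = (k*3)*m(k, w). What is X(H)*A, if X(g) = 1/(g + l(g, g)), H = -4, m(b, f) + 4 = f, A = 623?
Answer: 623/92 ≈ 6.7717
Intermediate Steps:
m(b, f) = -4 + f
l(w, k) = 3*k*(-4 + w) (l(w, k) = (k*3)*(-4 + w) = (3*k)*(-4 + w) = 3*k*(-4 + w))
X(g) = 1/(g + 3*g*(-4 + g))
X(H)*A = (1/((-4)*(-11 + 3*(-4))))*623 = -1/(4*(-11 - 12))*623 = -¼/(-23)*623 = -¼*(-1/23)*623 = (1/92)*623 = 623/92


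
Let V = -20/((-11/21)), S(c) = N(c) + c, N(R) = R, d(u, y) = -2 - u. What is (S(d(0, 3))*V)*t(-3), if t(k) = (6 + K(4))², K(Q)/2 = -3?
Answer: 0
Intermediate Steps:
K(Q) = -6 (K(Q) = 2*(-3) = -6)
t(k) = 0 (t(k) = (6 - 6)² = 0² = 0)
S(c) = 2*c (S(c) = c + c = 2*c)
V = 420/11 (V = -20/((-11*1/21)) = -20/(-11/21) = -20*(-21/11) = 420/11 ≈ 38.182)
(S(d(0, 3))*V)*t(-3) = ((2*(-2 - 1*0))*(420/11))*0 = ((2*(-2 + 0))*(420/11))*0 = ((2*(-2))*(420/11))*0 = -4*420/11*0 = -1680/11*0 = 0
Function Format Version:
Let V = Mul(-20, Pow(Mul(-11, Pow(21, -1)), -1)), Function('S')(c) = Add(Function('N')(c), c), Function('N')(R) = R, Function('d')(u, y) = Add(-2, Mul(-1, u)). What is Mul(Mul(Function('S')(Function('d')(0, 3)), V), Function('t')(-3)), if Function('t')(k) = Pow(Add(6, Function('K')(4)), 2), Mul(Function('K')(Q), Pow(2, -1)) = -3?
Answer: 0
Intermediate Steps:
Function('K')(Q) = -6 (Function('K')(Q) = Mul(2, -3) = -6)
Function('t')(k) = 0 (Function('t')(k) = Pow(Add(6, -6), 2) = Pow(0, 2) = 0)
Function('S')(c) = Mul(2, c) (Function('S')(c) = Add(c, c) = Mul(2, c))
V = Rational(420, 11) (V = Mul(-20, Pow(Mul(-11, Rational(1, 21)), -1)) = Mul(-20, Pow(Rational(-11, 21), -1)) = Mul(-20, Rational(-21, 11)) = Rational(420, 11) ≈ 38.182)
Mul(Mul(Function('S')(Function('d')(0, 3)), V), Function('t')(-3)) = Mul(Mul(Mul(2, Add(-2, Mul(-1, 0))), Rational(420, 11)), 0) = Mul(Mul(Mul(2, Add(-2, 0)), Rational(420, 11)), 0) = Mul(Mul(Mul(2, -2), Rational(420, 11)), 0) = Mul(Mul(-4, Rational(420, 11)), 0) = Mul(Rational(-1680, 11), 0) = 0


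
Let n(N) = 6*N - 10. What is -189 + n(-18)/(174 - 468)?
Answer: -27724/147 ≈ -188.60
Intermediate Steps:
n(N) = -10 + 6*N
-189 + n(-18)/(174 - 468) = -189 + (-10 + 6*(-18))/(174 - 468) = -189 + (-10 - 108)/(-294) = -189 - 1/294*(-118) = -189 + 59/147 = -27724/147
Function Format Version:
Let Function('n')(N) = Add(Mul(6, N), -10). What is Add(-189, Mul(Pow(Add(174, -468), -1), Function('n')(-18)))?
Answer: Rational(-27724, 147) ≈ -188.60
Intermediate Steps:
Function('n')(N) = Add(-10, Mul(6, N))
Add(-189, Mul(Pow(Add(174, -468), -1), Function('n')(-18))) = Add(-189, Mul(Pow(Add(174, -468), -1), Add(-10, Mul(6, -18)))) = Add(-189, Mul(Pow(-294, -1), Add(-10, -108))) = Add(-189, Mul(Rational(-1, 294), -118)) = Add(-189, Rational(59, 147)) = Rational(-27724, 147)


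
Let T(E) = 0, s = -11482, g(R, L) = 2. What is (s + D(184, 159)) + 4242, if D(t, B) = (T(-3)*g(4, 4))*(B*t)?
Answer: -7240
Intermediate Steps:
D(t, B) = 0 (D(t, B) = (0*2)*(B*t) = 0*(B*t) = 0)
(s + D(184, 159)) + 4242 = (-11482 + 0) + 4242 = -11482 + 4242 = -7240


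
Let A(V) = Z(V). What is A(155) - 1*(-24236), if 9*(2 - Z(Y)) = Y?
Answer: 217987/9 ≈ 24221.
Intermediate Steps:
Z(Y) = 2 - Y/9
A(V) = 2 - V/9
A(155) - 1*(-24236) = (2 - ⅑*155) - 1*(-24236) = (2 - 155/9) + 24236 = -137/9 + 24236 = 217987/9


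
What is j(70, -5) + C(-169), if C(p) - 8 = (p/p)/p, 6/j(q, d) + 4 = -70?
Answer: 49480/6253 ≈ 7.9130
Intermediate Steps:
j(q, d) = -3/37 (j(q, d) = 6/(-4 - 70) = 6/(-74) = 6*(-1/74) = -3/37)
C(p) = 8 + 1/p (C(p) = 8 + (p/p)/p = 8 + 1/p)
j(70, -5) + C(-169) = -3/37 + (8 + 1/(-169)) = -3/37 + (8 - 1/169) = -3/37 + 1351/169 = 49480/6253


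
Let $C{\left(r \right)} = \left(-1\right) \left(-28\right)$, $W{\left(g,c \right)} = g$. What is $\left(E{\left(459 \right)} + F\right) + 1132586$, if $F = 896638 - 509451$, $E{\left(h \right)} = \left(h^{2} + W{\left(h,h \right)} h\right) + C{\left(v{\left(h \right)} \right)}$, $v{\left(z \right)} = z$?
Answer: $1941163$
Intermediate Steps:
$C{\left(r \right)} = 28$
$E{\left(h \right)} = 28 + 2 h^{2}$ ($E{\left(h \right)} = \left(h^{2} + h h\right) + 28 = \left(h^{2} + h^{2}\right) + 28 = 2 h^{2} + 28 = 28 + 2 h^{2}$)
$F = 387187$ ($F = 896638 - 509451 = 387187$)
$\left(E{\left(459 \right)} + F\right) + 1132586 = \left(\left(28 + 2 \cdot 459^{2}\right) + 387187\right) + 1132586 = \left(\left(28 + 2 \cdot 210681\right) + 387187\right) + 1132586 = \left(\left(28 + 421362\right) + 387187\right) + 1132586 = \left(421390 + 387187\right) + 1132586 = 808577 + 1132586 = 1941163$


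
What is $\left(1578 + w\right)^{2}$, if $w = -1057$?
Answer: $271441$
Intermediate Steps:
$\left(1578 + w\right)^{2} = \left(1578 - 1057\right)^{2} = 521^{2} = 271441$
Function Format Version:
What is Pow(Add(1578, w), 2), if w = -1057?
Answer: 271441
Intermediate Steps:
Pow(Add(1578, w), 2) = Pow(Add(1578, -1057), 2) = Pow(521, 2) = 271441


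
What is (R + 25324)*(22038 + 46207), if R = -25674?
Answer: -23885750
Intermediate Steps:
(R + 25324)*(22038 + 46207) = (-25674 + 25324)*(22038 + 46207) = -350*68245 = -23885750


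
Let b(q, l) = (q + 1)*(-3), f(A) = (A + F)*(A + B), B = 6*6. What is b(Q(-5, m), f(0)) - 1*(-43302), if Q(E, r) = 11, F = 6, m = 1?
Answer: 43266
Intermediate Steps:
B = 36
f(A) = (6 + A)*(36 + A) (f(A) = (A + 6)*(A + 36) = (6 + A)*(36 + A))
b(q, l) = -3 - 3*q (b(q, l) = (1 + q)*(-3) = -3 - 3*q)
b(Q(-5, m), f(0)) - 1*(-43302) = (-3 - 3*11) - 1*(-43302) = (-3 - 33) + 43302 = -36 + 43302 = 43266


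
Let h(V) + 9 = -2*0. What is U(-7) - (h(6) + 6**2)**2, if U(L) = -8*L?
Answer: -673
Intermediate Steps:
h(V) = -9 (h(V) = -9 - 2*0 = -9 + 0 = -9)
U(-7) - (h(6) + 6**2)**2 = -8*(-7) - (-9 + 6**2)**2 = 56 - (-9 + 36)**2 = 56 - 1*27**2 = 56 - 1*729 = 56 - 729 = -673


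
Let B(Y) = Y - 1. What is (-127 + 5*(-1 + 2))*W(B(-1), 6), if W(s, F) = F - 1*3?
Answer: -366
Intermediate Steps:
B(Y) = -1 + Y
W(s, F) = -3 + F (W(s, F) = F - 3 = -3 + F)
(-127 + 5*(-1 + 2))*W(B(-1), 6) = (-127 + 5*(-1 + 2))*(-3 + 6) = (-127 + 5*1)*3 = (-127 + 5)*3 = -122*3 = -366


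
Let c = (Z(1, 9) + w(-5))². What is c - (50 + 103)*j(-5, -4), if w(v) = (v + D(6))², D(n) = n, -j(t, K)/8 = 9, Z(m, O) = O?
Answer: 11116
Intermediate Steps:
j(t, K) = -72 (j(t, K) = -8*9 = -72)
w(v) = (6 + v)² (w(v) = (v + 6)² = (6 + v)²)
c = 100 (c = (9 + (6 - 5)²)² = (9 + 1²)² = (9 + 1)² = 10² = 100)
c - (50 + 103)*j(-5, -4) = 100 - (50 + 103)*(-72) = 100 - 153*(-72) = 100 - 1*(-11016) = 100 + 11016 = 11116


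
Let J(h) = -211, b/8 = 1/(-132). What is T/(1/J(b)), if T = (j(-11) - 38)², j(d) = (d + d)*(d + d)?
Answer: -41971276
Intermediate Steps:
b = -2/33 (b = 8/(-132) = 8*(-1/132) = -2/33 ≈ -0.060606)
j(d) = 4*d² (j(d) = (2*d)*(2*d) = 4*d²)
T = 198916 (T = (4*(-11)² - 38)² = (4*121 - 38)² = (484 - 38)² = 446² = 198916)
T/(1/J(b)) = 198916/(1/(-211)) = 198916/(-1/211) = 198916*(-211) = -41971276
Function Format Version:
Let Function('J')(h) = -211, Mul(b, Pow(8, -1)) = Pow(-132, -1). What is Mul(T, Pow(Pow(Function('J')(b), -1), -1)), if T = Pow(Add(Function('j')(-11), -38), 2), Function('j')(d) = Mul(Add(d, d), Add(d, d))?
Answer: -41971276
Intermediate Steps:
b = Rational(-2, 33) (b = Mul(8, Pow(-132, -1)) = Mul(8, Rational(-1, 132)) = Rational(-2, 33) ≈ -0.060606)
Function('j')(d) = Mul(4, Pow(d, 2)) (Function('j')(d) = Mul(Mul(2, d), Mul(2, d)) = Mul(4, Pow(d, 2)))
T = 198916 (T = Pow(Add(Mul(4, Pow(-11, 2)), -38), 2) = Pow(Add(Mul(4, 121), -38), 2) = Pow(Add(484, -38), 2) = Pow(446, 2) = 198916)
Mul(T, Pow(Pow(Function('J')(b), -1), -1)) = Mul(198916, Pow(Pow(-211, -1), -1)) = Mul(198916, Pow(Rational(-1, 211), -1)) = Mul(198916, -211) = -41971276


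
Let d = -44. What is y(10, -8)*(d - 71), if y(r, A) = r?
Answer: -1150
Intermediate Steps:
y(10, -8)*(d - 71) = 10*(-44 - 71) = 10*(-115) = -1150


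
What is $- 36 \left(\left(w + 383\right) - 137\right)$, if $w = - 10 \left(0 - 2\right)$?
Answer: $-9576$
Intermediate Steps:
$w = 20$ ($w = \left(-10\right) \left(-2\right) = 20$)
$- 36 \left(\left(w + 383\right) - 137\right) = - 36 \left(\left(20 + 383\right) - 137\right) = - 36 \left(403 - 137\right) = \left(-36\right) 266 = -9576$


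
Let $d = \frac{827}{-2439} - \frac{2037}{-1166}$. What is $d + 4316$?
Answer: $\frac{12278164145}{2843874} \approx 4317.4$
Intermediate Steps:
$d = \frac{4003961}{2843874}$ ($d = 827 \left(- \frac{1}{2439}\right) - - \frac{2037}{1166} = - \frac{827}{2439} + \frac{2037}{1166} = \frac{4003961}{2843874} \approx 1.4079$)
$d + 4316 = \frac{4003961}{2843874} + 4316 = \frac{12278164145}{2843874}$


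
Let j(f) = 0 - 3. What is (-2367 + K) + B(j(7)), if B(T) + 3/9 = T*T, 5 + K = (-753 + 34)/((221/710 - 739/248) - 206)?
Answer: -14451307890/6123727 ≈ -2359.9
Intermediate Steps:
j(f) = -3
K = -28555145/18371181 (K = -5 + (-753 + 34)/((221/710 - 739/248) - 206) = -5 - 719/((221*(1/710) - 739*1/248) - 206) = -5 - 719/((221/710 - 739/248) - 206) = -5 - 719/(-234941/88040 - 206) = -5 - 719/(-18371181/88040) = -5 - 719*(-88040/18371181) = -5 + 63300760/18371181 = -28555145/18371181 ≈ -1.5543)
B(T) = -⅓ + T² (B(T) = -⅓ + T*T = -⅓ + T²)
(-2367 + K) + B(j(7)) = (-2367 - 28555145/18371181) + (-⅓ + (-3)²) = -43513140572/18371181 + (-⅓ + 9) = -43513140572/18371181 + 26/3 = -14451307890/6123727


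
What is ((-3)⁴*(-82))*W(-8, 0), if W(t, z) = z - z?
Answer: 0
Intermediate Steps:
W(t, z) = 0
((-3)⁴*(-82))*W(-8, 0) = ((-3)⁴*(-82))*0 = (81*(-82))*0 = -6642*0 = 0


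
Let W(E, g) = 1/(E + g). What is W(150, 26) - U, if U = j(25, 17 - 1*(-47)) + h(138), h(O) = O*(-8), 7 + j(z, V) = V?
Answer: 184273/176 ≈ 1047.0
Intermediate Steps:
j(z, V) = -7 + V
h(O) = -8*O
U = -1047 (U = (-7 + (17 - 1*(-47))) - 8*138 = (-7 + (17 + 47)) - 1104 = (-7 + 64) - 1104 = 57 - 1104 = -1047)
W(150, 26) - U = 1/(150 + 26) - 1*(-1047) = 1/176 + 1047 = 184273/176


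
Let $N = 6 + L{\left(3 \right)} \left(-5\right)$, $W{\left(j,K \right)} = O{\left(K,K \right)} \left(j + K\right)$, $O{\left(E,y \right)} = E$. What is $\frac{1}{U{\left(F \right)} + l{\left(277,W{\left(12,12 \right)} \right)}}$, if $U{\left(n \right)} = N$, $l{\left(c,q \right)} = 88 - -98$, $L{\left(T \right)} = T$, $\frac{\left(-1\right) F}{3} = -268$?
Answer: $\frac{1}{177} \approx 0.0056497$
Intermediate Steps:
$F = 804$ ($F = \left(-3\right) \left(-268\right) = 804$)
$W{\left(j,K \right)} = K \left(K + j\right)$ ($W{\left(j,K \right)} = K \left(j + K\right) = K \left(K + j\right)$)
$l{\left(c,q \right)} = 186$ ($l{\left(c,q \right)} = 88 + 98 = 186$)
$N = -9$ ($N = 6 + 3 \left(-5\right) = 6 - 15 = -9$)
$U{\left(n \right)} = -9$
$\frac{1}{U{\left(F \right)} + l{\left(277,W{\left(12,12 \right)} \right)}} = \frac{1}{-9 + 186} = \frac{1}{177}$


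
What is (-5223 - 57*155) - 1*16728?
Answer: -30786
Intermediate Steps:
(-5223 - 57*155) - 1*16728 = (-5223 - 8835) - 16728 = -14058 - 16728 = -30786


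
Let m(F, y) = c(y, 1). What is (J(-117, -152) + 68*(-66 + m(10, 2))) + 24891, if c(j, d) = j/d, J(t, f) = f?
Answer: 20387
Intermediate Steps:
m(F, y) = y (m(F, y) = y/1 = y*1 = y)
(J(-117, -152) + 68*(-66 + m(10, 2))) + 24891 = (-152 + 68*(-66 + 2)) + 24891 = (-152 + 68*(-64)) + 24891 = (-152 - 4352) + 24891 = -4504 + 24891 = 20387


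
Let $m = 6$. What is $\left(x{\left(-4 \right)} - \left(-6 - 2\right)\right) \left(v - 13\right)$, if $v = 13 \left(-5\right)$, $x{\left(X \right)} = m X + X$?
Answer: $1560$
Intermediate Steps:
$x{\left(X \right)} = 7 X$ ($x{\left(X \right)} = 6 X + X = 7 X$)
$v = -65$
$\left(x{\left(-4 \right)} - \left(-6 - 2\right)\right) \left(v - 13\right) = \left(7 \left(-4\right) - \left(-6 - 2\right)\right) \left(-65 - 13\right) = \left(-28 - -8\right) \left(-78\right) = \left(-28 + 8\right) \left(-78\right) = \left(-20\right) \left(-78\right) = 1560$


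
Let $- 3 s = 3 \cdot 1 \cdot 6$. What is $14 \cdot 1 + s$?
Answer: $8$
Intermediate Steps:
$s = -6$ ($s = - \frac{3 \cdot 1 \cdot 6}{3} = - \frac{3 \cdot 6}{3} = \left(- \frac{1}{3}\right) 18 = -6$)
$14 \cdot 1 + s = 14 \cdot 1 - 6 = 14 - 6 = 8$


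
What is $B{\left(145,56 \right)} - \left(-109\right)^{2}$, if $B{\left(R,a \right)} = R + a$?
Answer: $-11680$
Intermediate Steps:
$B{\left(145,56 \right)} - \left(-109\right)^{2} = \left(145 + 56\right) - \left(-109\right)^{2} = 201 - 11881 = -11680$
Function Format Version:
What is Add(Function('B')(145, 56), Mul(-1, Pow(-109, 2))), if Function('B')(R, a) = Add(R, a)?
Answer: -11680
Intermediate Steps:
Add(Function('B')(145, 56), Mul(-1, Pow(-109, 2))) = Add(Add(145, 56), Mul(-1, Pow(-109, 2))) = Add(201, Mul(-1, 11881)) = Add(201, -11881) = -11680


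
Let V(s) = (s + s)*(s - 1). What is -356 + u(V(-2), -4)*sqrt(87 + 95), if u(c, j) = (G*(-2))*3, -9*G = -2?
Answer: -356 - 4*sqrt(182)/3 ≈ -373.99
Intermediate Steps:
G = 2/9 (G = -1/9*(-2) = 2/9 ≈ 0.22222)
V(s) = 2*s*(-1 + s) (V(s) = (2*s)*(-1 + s) = 2*s*(-1 + s))
u(c, j) = -4/3 (u(c, j) = ((2/9)*(-2))*3 = -4/9*3 = -4/3)
-356 + u(V(-2), -4)*sqrt(87 + 95) = -356 - 4*sqrt(87 + 95)/3 = -356 - 4*sqrt(182)/3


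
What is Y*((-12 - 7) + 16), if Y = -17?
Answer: 51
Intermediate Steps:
Y*((-12 - 7) + 16) = -17*((-12 - 7) + 16) = -17*(-19 + 16) = -17*(-3) = 51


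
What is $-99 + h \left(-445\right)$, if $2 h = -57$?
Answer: $\frac{25167}{2} \approx 12584.0$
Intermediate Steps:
$h = - \frac{57}{2}$ ($h = \frac{1}{2} \left(-57\right) = - \frac{57}{2} \approx -28.5$)
$-99 + h \left(-445\right) = -99 - - \frac{25365}{2} = -99 + \frac{25365}{2} = \frac{25167}{2}$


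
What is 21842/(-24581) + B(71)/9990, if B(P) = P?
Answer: -216456329/245564190 ≈ -0.88146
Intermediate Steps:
21842/(-24581) + B(71)/9990 = 21842/(-24581) + 71/9990 = 21842*(-1/24581) + 71*(1/9990) = -21842/24581 + 71/9990 = -216456329/245564190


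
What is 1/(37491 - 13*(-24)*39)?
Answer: 1/49659 ≈ 2.0137e-5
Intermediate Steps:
1/(37491 - 13*(-24)*39) = 1/(37491 + 312*39) = 1/(37491 + 12168) = 1/49659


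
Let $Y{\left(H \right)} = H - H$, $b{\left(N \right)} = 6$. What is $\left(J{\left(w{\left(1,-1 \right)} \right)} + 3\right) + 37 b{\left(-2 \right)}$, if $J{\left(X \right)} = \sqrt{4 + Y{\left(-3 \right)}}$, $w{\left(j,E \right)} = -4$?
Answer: $227$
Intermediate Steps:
$Y{\left(H \right)} = 0$
$J{\left(X \right)} = 2$ ($J{\left(X \right)} = \sqrt{4 + 0} = \sqrt{4} = 2$)
$\left(J{\left(w{\left(1,-1 \right)} \right)} + 3\right) + 37 b{\left(-2 \right)} = \left(2 + 3\right) + 37 \cdot 6 = 5 + 222 = 227$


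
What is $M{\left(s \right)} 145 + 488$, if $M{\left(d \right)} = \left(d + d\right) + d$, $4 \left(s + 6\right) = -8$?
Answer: $-2992$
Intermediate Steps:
$s = -8$ ($s = -6 + \frac{1}{4} \left(-8\right) = -6 - 2 = -8$)
$M{\left(d \right)} = 3 d$ ($M{\left(d \right)} = 2 d + d = 3 d$)
$M{\left(s \right)} 145 + 488 = 3 \left(-8\right) 145 + 488 = \left(-24\right) 145 + 488 = -3480 + 488 = -2992$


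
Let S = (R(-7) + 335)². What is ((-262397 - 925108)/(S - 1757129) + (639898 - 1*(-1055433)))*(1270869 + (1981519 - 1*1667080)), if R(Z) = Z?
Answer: 886670995921553040/329909 ≈ 2.6876e+12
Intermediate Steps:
S = 107584 (S = (-7 + 335)² = 328² = 107584)
((-262397 - 925108)/(S - 1757129) + (639898 - 1*(-1055433)))*(1270869 + (1981519 - 1*1667080)) = ((-262397 - 925108)/(107584 - 1757129) + (639898 - 1*(-1055433)))*(1270869 + (1981519 - 1*1667080)) = (-1187505/(-1649545) + (639898 + 1055433))*(1270869 + (1981519 - 1667080)) = (-1187505*(-1/1649545) + 1695331)*(1270869 + 314439) = (237501/329909 + 1695331)*1585308 = (559305192380/329909)*1585308 = 886670995921553040/329909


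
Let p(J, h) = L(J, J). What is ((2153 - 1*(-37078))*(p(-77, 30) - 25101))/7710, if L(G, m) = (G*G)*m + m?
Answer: -6299334747/2570 ≈ -2.4511e+6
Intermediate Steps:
L(G, m) = m + m*G**2 (L(G, m) = G**2*m + m = m*G**2 + m = m + m*G**2)
p(J, h) = J*(1 + J**2)
((2153 - 1*(-37078))*(p(-77, 30) - 25101))/7710 = ((2153 - 1*(-37078))*((-77 + (-77)**3) - 25101))/7710 = ((2153 + 37078)*((-77 - 456533) - 25101))*(1/7710) = (39231*(-456610 - 25101))*(1/7710) = (39231*(-481711))*(1/7710) = -18898004241*1/7710 = -6299334747/2570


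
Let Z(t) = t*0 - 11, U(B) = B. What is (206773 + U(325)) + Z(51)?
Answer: 207087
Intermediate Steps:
Z(t) = -11 (Z(t) = 0 - 11 = -11)
(206773 + U(325)) + Z(51) = (206773 + 325) - 11 = 207098 - 11 = 207087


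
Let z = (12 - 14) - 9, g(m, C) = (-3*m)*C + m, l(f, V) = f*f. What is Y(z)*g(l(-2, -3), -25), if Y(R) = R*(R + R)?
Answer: 73568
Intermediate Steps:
l(f, V) = f**2
g(m, C) = m - 3*C*m (g(m, C) = -3*C*m + m = m - 3*C*m)
z = -11 (z = -2 - 9 = -11)
Y(R) = 2*R**2 (Y(R) = R*(2*R) = 2*R**2)
Y(z)*g(l(-2, -3), -25) = (2*(-11)**2)*((-2)**2*(1 - 3*(-25))) = (2*121)*(4*(1 + 75)) = 242*(4*76) = 242*304 = 73568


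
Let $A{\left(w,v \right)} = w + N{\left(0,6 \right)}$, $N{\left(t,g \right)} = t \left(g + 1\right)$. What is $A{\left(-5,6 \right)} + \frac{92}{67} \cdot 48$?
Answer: $\frac{4081}{67} \approx 60.91$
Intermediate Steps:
$N{\left(t,g \right)} = t \left(1 + g\right)$
$A{\left(w,v \right)} = w$ ($A{\left(w,v \right)} = w + 0 \left(1 + 6\right) = w + 0 \cdot 7 = w + 0 = w$)
$A{\left(-5,6 \right)} + \frac{92}{67} \cdot 48 = -5 + \frac{92}{67} \cdot 48 = -5 + \frac{4416}{67} = \frac{4081}{67}$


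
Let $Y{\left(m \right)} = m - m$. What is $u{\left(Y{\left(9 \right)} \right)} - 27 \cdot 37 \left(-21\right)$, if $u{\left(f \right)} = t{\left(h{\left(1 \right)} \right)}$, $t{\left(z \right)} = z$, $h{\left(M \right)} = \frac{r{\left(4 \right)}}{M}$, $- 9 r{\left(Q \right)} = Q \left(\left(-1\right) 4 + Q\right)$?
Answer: $20979$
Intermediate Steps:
$r{\left(Q \right)} = - \frac{Q \left(-4 + Q\right)}{9}$ ($r{\left(Q \right)} = - \frac{Q \left(\left(-1\right) 4 + Q\right)}{9} = - \frac{Q \left(-4 + Q\right)}{9}$)
$h{\left(M \right)} = 0$ ($h{\left(M \right)} = \frac{\frac{1}{9} \cdot 4 \left(4 - 4\right)}{M} = \frac{\frac{1}{9} \cdot 4 \cdot 0}{M} = \frac{0}{M} = 0$)
$Y{\left(m \right)} = 0$
$u{\left(f \right)} = 0$
$u{\left(Y{\left(9 \right)} \right)} - 27 \cdot 37 \left(-21\right) = 0 - 27 \cdot 37 \left(-21\right) = 0 - 999 \left(-21\right) = 0 - -20979 = 0 + 20979 = 20979$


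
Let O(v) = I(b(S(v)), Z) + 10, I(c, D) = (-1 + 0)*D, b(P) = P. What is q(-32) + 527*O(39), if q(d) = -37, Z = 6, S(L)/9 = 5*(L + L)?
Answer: 2071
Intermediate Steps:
S(L) = 90*L (S(L) = 9*(5*(L + L)) = 9*(5*(2*L)) = 9*(10*L) = 90*L)
I(c, D) = -D
O(v) = 4 (O(v) = -1*6 + 10 = -6 + 10 = 4)
q(-32) + 527*O(39) = -37 + 527*4 = -37 + 2108 = 2071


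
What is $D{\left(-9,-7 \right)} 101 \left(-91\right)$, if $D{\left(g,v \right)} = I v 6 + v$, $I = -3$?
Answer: $-1093729$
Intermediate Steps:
$D{\left(g,v \right)} = - 17 v$ ($D{\left(g,v \right)} = - 3 v 6 + v = - 18 v + v = - 17 v$)
$D{\left(-9,-7 \right)} 101 \left(-91\right) = \left(-17\right) \left(-7\right) 101 \left(-91\right) = 119 \cdot 101 \left(-91\right) = 12019 \left(-91\right) = -1093729$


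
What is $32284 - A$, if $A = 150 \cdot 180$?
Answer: $5284$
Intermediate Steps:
$A = 27000$
$32284 - A = 32284 - 27000 = 5284$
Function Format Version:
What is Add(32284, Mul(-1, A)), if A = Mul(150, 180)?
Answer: 5284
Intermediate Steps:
A = 27000
Add(32284, Mul(-1, A)) = Add(32284, Mul(-1, 27000)) = Add(32284, -27000) = 5284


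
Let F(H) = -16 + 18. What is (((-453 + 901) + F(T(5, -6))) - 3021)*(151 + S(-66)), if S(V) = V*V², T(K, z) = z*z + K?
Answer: 738763995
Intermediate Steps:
T(K, z) = K + z² (T(K, z) = z² + K = K + z²)
F(H) = 2
S(V) = V³
(((-453 + 901) + F(T(5, -6))) - 3021)*(151 + S(-66)) = (((-453 + 901) + 2) - 3021)*(151 + (-66)³) = ((448 + 2) - 3021)*(151 - 287496) = (450 - 3021)*(-287345) = -2571*(-287345) = 738763995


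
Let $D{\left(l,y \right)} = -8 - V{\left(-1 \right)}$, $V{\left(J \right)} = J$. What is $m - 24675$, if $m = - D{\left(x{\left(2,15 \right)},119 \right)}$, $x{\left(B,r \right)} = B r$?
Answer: $-24668$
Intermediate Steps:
$D{\left(l,y \right)} = -7$ ($D{\left(l,y \right)} = -8 - -1 = -8 + 1 = -7$)
$m = 7$ ($m = \left(-1\right) \left(-7\right) = 7$)
$m - 24675 = 7 - 24675 = -24668$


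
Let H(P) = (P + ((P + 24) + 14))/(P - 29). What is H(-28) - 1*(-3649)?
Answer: 69337/19 ≈ 3649.3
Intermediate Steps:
H(P) = (38 + 2*P)/(-29 + P) (H(P) = (P + ((24 + P) + 14))/(-29 + P) = (P + (38 + P))/(-29 + P) = (38 + 2*P)/(-29 + P))
H(-28) - 1*(-3649) = 2*(19 - 28)/(-29 - 28) - 1*(-3649) = 2*(-9)/(-57) + 3649 = 2*(-1/57)*(-9) + 3649 = 6/19 + 3649 = 69337/19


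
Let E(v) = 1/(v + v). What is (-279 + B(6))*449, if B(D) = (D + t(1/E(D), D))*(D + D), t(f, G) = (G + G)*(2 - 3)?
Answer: -157599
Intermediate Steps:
E(v) = 1/(2*v)
t(f, G) = -2*G (t(f, G) = (2*G)*(-1) = -2*G)
B(D) = -2*D² (B(D) = (D - 2*D)*(D + D) = (-D)*(2*D) = -2*D²)
(-279 + B(6))*449 = (-279 - 2*6²)*449 = (-279 - 2*36)*449 = (-279 - 72)*449 = -351*449 = -157599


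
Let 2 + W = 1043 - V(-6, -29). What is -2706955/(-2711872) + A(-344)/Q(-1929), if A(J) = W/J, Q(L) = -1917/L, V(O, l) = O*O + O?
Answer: -48661781099/24838035648 ≈ -1.9592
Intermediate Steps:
V(O, l) = O + O² (V(O, l) = O² + O = O + O²)
W = 1011 (W = -2 + (1043 - (-6)*(1 - 6)) = -2 + (1043 - (-6)*(-5)) = -2 + (1043 - 1*30) = -2 + (1043 - 30) = -2 + 1013 = 1011)
A(J) = 1011/J
-2706955/(-2711872) + A(-344)/Q(-1929) = -2706955/(-2711872) + (1011/(-344))/((-1917/(-1929))) = -2706955*(-1/2711872) + (1011*(-1/344))/((-1917*(-1/1929))) = 2706955/2711872 - 1011/(344*639/643) = 2706955/2711872 - 1011/344*643/639 = 2706955/2711872 - 216691/73272 = -48661781099/24838035648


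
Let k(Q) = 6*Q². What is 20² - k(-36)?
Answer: -7376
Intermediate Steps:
20² - k(-36) = 20² - 6*(-36)² = 400 - 6*1296 = 400 - 1*7776 = 400 - 7776 = -7376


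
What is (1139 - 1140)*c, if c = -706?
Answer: 706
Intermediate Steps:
(1139 - 1140)*c = (1139 - 1140)*(-706) = -1*(-706) = 706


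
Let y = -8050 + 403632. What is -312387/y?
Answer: -312387/395582 ≈ -0.78969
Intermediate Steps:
y = 395582
-312387/y = -312387/395582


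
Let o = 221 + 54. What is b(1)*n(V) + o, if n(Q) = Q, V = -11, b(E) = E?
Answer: 264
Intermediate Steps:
o = 275
b(1)*n(V) + o = 1*(-11) + 275 = -11 + 275 = 264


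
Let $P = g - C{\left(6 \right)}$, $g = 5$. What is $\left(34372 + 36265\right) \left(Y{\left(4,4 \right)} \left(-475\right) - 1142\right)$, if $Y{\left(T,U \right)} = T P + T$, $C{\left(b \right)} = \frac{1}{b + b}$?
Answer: $- \frac{2624235187}{3} \approx -8.7474 \cdot 10^{8}$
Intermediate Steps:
$C{\left(b \right)} = \frac{1}{2 b}$
$P = \frac{59}{12}$ ($P = 5 - \frac{1}{2 \cdot 6} = 5 - \frac{1}{2} \cdot \frac{1}{6} = 5 - \frac{1}{12} = \frac{59}{12} \approx 4.9167$)
$Y{\left(T,U \right)} = \frac{71 T}{12}$ ($Y{\left(T,U \right)} = T \frac{59}{12} + T = \frac{59 T}{12} + T = \frac{71 T}{12}$)
$\left(34372 + 36265\right) \left(Y{\left(4,4 \right)} \left(-475\right) - 1142\right) = \left(34372 + 36265\right) \left(\frac{71}{12} \cdot 4 \left(-475\right) - 1142\right) = 70637 \left(\frac{71}{3} \left(-475\right) - 1142\right) = 70637 \left(- \frac{33725}{3} - 1142\right) = 70637 \left(- \frac{37151}{3}\right) = - \frac{2624235187}{3}$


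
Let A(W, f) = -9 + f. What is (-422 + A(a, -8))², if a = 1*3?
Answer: 192721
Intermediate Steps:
a = 3
(-422 + A(a, -8))² = (-422 + (-9 - 8))² = (-422 - 17)² = (-439)² = 192721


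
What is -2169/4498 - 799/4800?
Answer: -7002551/10795200 ≈ -0.64867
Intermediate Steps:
-2169/4498 - 799/4800 = -7002551/10795200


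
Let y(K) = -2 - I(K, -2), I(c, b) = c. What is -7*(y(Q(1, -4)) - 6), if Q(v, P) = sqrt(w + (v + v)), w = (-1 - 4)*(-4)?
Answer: 56 + 7*sqrt(22) ≈ 88.833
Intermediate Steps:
w = 20 (w = -5*(-4) = 20)
Q(v, P) = sqrt(20 + 2*v) (Q(v, P) = sqrt(20 + (v + v)) = sqrt(20 + 2*v))
y(K) = -2 - K
-7*(y(Q(1, -4)) - 6) = -7*((-2 - sqrt(20 + 2*1)) - 6) = -7*((-2 - sqrt(20 + 2)) - 6) = -7*((-2 - sqrt(22)) - 6) = -7*(-8 - sqrt(22)) = 56 + 7*sqrt(22)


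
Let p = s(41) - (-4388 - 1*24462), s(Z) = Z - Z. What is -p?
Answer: -28850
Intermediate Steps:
s(Z) = 0
p = 28850 (p = 0 - (-4388 - 1*24462) = 0 - (-4388 - 24462) = 0 - 1*(-28850) = 0 + 28850 = 28850)
-p = -1*28850 = -28850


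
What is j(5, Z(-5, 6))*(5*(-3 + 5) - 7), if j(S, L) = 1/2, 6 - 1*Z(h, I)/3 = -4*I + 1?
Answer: 3/2 ≈ 1.5000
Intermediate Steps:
Z(h, I) = 15 + 12*I (Z(h, I) = 18 - 3*(-4*I + 1) = 18 - 3*(1 - 4*I) = 18 + (-3 + 12*I) = 15 + 12*I)
j(S, L) = 1/2 (j(S, L) = 1*(1/2) = 1/2)
j(5, Z(-5, 6))*(5*(-3 + 5) - 7) = (5*(-3 + 5) - 7)/2 = (5*2 - 7)/2 = (10 - 7)/2 = (1/2)*3 = 3/2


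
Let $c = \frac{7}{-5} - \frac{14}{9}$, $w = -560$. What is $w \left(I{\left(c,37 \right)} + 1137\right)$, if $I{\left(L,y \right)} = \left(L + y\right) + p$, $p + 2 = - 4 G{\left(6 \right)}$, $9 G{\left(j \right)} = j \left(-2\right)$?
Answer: $- \frac{5918864}{9} \approx -6.5765 \cdot 10^{5}$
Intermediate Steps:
$G{\left(j \right)} = - \frac{2 j}{9}$ ($G{\left(j \right)} = \frac{j \left(-2\right)}{9} = \frac{\left(-2\right) j}{9} = - \frac{2 j}{9}$)
$c = - \frac{133}{45}$ ($c = 7 \left(- \frac{1}{5}\right) - \frac{14}{9} = - \frac{7}{5} - \frac{14}{9} = - \frac{133}{45} \approx -2.9556$)
$p = \frac{10}{3}$ ($p = -2 - 4 \left(\left(- \frac{2}{9}\right) 6\right) = -2 - - \frac{16}{3} = -2 + \frac{16}{3} = \frac{10}{3} \approx 3.3333$)
$I{\left(L,y \right)} = \frac{10}{3} + L + y$ ($I{\left(L,y \right)} = \left(L + y\right) + \frac{10}{3} = \frac{10}{3} + L + y$)
$w \left(I{\left(c,37 \right)} + 1137\right) = - 560 \left(\left(\frac{10}{3} - \frac{133}{45} + 37\right) + 1137\right) = - 560 \left(\frac{1682}{45} + 1137\right) = \left(-560\right) \frac{52847}{45} = - \frac{5918864}{9}$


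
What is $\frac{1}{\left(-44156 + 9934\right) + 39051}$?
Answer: $\frac{1}{4829} \approx 0.00020708$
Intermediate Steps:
$\frac{1}{\left(-44156 + 9934\right) + 39051} = \frac{1}{-34222 + 39051} = \frac{1}{4829}$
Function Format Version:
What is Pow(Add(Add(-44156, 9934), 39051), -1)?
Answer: Rational(1, 4829) ≈ 0.00020708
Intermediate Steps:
Pow(Add(Add(-44156, 9934), 39051), -1) = Pow(Add(-34222, 39051), -1) = Pow(4829, -1) = Rational(1, 4829)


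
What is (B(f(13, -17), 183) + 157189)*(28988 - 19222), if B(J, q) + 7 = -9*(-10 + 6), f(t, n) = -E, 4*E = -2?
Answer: 1535390988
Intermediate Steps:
E = -½ (E = (¼)*(-2) = -½ ≈ -0.50000)
f(t, n) = ½ (f(t, n) = -1*(-½) = ½)
B(J, q) = 29 (B(J, q) = -7 - 9*(-10 + 6) = -7 - 9*(-4) = -7 + 36 = 29)
(B(f(13, -17), 183) + 157189)*(28988 - 19222) = (29 + 157189)*(28988 - 19222) = 157218*9766 = 1535390988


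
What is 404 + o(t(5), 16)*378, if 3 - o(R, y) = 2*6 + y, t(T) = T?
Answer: -9046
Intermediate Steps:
o(R, y) = -9 - y (o(R, y) = 3 - (2*6 + y) = 3 - (12 + y) = 3 + (-12 - y) = -9 - y)
404 + o(t(5), 16)*378 = 404 + (-9 - 1*16)*378 = 404 + (-9 - 16)*378 = 404 - 25*378 = 404 - 9450 = -9046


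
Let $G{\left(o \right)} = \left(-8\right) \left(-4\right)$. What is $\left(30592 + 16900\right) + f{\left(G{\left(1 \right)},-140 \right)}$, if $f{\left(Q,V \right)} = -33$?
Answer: $47459$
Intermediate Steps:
$G{\left(o \right)} = 32$
$\left(30592 + 16900\right) + f{\left(G{\left(1 \right)},-140 \right)} = \left(30592 + 16900\right) - 33 = 47492 - 33 = 47459$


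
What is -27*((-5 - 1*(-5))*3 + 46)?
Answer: -1242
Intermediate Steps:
-27*((-5 - 1*(-5))*3 + 46) = -27*((-5 + 5)*3 + 46) = -27*(0*3 + 46) = -27*(0 + 46) = -27*46 = -1242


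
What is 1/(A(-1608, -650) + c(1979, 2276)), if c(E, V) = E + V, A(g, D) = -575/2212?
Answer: 2212/9411485 ≈ 0.00023503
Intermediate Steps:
A(g, D) = -575/2212 (A(g, D) = -575*1/2212 = -575/2212)
1/(A(-1608, -650) + c(1979, 2276)) = 1/(-575/2212 + (1979 + 2276)) = 1/(-575/2212 + 4255) = 1/(9411485/2212) = 2212/9411485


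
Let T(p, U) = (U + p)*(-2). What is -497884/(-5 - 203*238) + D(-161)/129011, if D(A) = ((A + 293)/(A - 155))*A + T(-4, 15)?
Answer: 5074541245621/492460918211 ≈ 10.304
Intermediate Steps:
T(p, U) = -2*U - 2*p
D(A) = -22 + A*(293 + A)/(-155 + A) (D(A) = ((A + 293)/(A - 155))*A + (-2*15 - 2*(-4)) = ((293 + A)/(-155 + A))*A + (-30 + 8) = ((293 + A)/(-155 + A))*A - 22 = A*(293 + A)/(-155 + A) - 22 = -22 + A*(293 + A)/(-155 + A))
-497884/(-5 - 203*238) + D(-161)/129011 = -497884/(-5 - 203*238) + ((3410 + (-161)**2 + 271*(-161))/(-155 - 161))/129011 = -497884/(-5 - 48314) + ((3410 + 25921 - 43631)/(-316))*(1/129011) = -497884/(-48319) - 1/316*(-14300)*(1/129011) = -497884*(-1/48319) + (3575/79)*(1/129011) = 497884/48319 + 3575/10191869 = 5074541245621/492460918211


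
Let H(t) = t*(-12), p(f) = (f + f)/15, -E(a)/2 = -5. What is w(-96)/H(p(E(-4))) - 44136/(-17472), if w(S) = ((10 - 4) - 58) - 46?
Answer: 3149/364 ≈ 8.6511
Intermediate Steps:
E(a) = 10 (E(a) = -2*(-5) = 10)
w(S) = -98 (w(S) = (6 - 58) - 46 = -52 - 46 = -98)
p(f) = 2*f/15 (p(f) = (2*f)*(1/15) = 2*f/15)
H(t) = -12*t
w(-96)/H(p(E(-4))) - 44136/(-17472) = -98/((-8*10/5)) - 44136/(-17472) = -98/((-12*4/3)) - 44136*(-1/17472) = -98/(-16) + 1839/728 = -98*(-1/16) + 1839/728 = 49/8 + 1839/728 = 3149/364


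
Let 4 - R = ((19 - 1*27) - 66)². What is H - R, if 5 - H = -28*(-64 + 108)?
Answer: 6709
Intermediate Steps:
H = 1237 (H = 5 - (-28)*(-64 + 108) = 5 - (-28)*44 = 5 - 1*(-1232) = 5 + 1232 = 1237)
R = -5472 (R = 4 - ((19 - 1*27) - 66)² = 4 - ((19 - 27) - 66)² = 4 - (-8 - 66)² = 4 - 1*(-74)² = 4 - 1*5476 = 4 - 5476 = -5472)
H - R = 1237 - 1*(-5472) = 1237 + 5472 = 6709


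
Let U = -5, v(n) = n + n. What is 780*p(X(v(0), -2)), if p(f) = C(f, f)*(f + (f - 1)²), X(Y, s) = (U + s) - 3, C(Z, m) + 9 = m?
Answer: -1645020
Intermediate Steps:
v(n) = 2*n
C(Z, m) = -9 + m
X(Y, s) = -8 + s (X(Y, s) = (-5 + s) - 3 = -8 + s)
p(f) = (-9 + f)*(f + (-1 + f)²) (p(f) = (-9 + f)*(f + (f - 1)²) = (-9 + f)*(f + (-1 + f)²))
780*p(X(v(0), -2)) = 780*((-9 + (-8 - 2))*((-8 - 2) + (-1 + (-8 - 2))²)) = 780*((-9 - 10)*(-10 + (-1 - 10)²)) = 780*(-19*(-10 + (-11)²)) = 780*(-19*(-10 + 121)) = 780*(-19*111) = 780*(-2109) = -1645020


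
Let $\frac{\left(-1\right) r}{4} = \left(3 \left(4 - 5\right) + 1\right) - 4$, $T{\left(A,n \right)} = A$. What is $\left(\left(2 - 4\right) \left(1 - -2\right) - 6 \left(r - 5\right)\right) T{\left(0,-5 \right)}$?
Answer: $0$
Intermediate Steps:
$r = 24$ ($r = - 4 \left(\left(3 \left(4 - 5\right) + 1\right) - 4\right) = - 4 \left(\left(3 \left(-1\right) + 1\right) - 4\right) = - 4 \left(\left(-3 + 1\right) - 4\right) = - 4 \left(-2 - 4\right) = \left(-4\right) \left(-6\right) = 24$)
$\left(\left(2 - 4\right) \left(1 - -2\right) - 6 \left(r - 5\right)\right) T{\left(0,-5 \right)} = \left(\left(2 - 4\right) \left(1 - -2\right) - 6 \left(24 - 5\right)\right) 0 = \left(- 2 \left(1 + 2\right) - 6 \left(24 - 5\right)\right) 0 = \left(\left(-2\right) 3 - 114\right) 0 = \left(-6 - 114\right) 0 = \left(-120\right) 0 = 0$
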